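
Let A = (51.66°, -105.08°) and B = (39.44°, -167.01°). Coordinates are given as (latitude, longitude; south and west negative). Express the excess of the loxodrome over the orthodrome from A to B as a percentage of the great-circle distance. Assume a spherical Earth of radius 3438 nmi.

Great circle: σ = 0.7617 rad → d_gc = Rσ = 2618.6 nmi
Rhumb: Δφ = -0.2133, Δλ = -1.0809, Δψ = -0.3064, q = Δφ/Δψ = 0.6962 → d_rh = R√(Δφ²+q²Δλ²) = 2689.0 nmi
Excess = (2689.0 − 2618.6) / 2618.6 = 70.4 / 2618.6 = 2.69% ≈ 2.7%

2.7%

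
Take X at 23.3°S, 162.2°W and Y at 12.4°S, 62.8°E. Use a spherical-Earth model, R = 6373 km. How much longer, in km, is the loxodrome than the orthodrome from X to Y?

601 km

Great circle: cos σ = sin φ₁ sin φ₂ + cos φ₁ cos φ₂ cos Δλ,  σ = 2.1524 rad → d_gc = 13717.15 km
Rhumb line: Δψ = +0.2002, q = Δφ/Δψ = 0.9501, d_rh = R√(Δφ²+q²Δλ²) = 14318.56 km
Excess = 14318.56 − 13717.15 = 601.41 ≈ 601 km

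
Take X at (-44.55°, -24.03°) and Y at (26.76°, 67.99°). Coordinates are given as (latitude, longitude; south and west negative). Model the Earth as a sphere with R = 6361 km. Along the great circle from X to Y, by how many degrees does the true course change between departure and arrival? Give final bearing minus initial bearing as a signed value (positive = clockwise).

At departure: θ₁ = atan2(sin Δλ cos φ₂, cos φ₁ sin φ₂ − sin φ₁ cos φ₂ cos Δλ) = 71.49°
At arrival: θ₂ = atan2(sin Δλ cos φ₁, −cos φ₂ sin φ₁ + sin φ₂ cos φ₁ cos Δλ) = 49.18°
Δθ = θ₂ − θ₁ = -22.3°

-22.3°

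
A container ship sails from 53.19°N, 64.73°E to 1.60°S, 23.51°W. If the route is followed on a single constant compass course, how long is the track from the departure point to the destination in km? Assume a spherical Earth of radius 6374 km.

10314 km

Δψ = ln[tan(π/4+φ₂/2)/tan(π/4+φ₁/2)] = -1.1283;  Δφ = -0.9563 rad,  Δλ = -1.5401 rad
q = Δφ/Δψ = 0.8475
d = R·√(Δφ² + q²Δλ²) = 6374·1.61808 = 10314 km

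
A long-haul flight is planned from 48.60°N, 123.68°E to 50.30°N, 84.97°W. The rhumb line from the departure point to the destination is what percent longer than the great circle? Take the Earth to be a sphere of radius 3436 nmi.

26.0%

Great circle: σ = 1.3629 rad → d_gc = Rσ = 4682.8 nmi
Rhumb: Δφ = +0.0297, Δλ = +2.6416, Δψ = +0.0456, q = Δφ/Δψ = 0.6500 → d_rh = R√(Δφ²+q²Δλ²) = 5900.7 nmi
Excess = (5900.7 − 4682.8) / 4682.8 = 1217.9 / 4682.8 = 26.01% ≈ 26.0%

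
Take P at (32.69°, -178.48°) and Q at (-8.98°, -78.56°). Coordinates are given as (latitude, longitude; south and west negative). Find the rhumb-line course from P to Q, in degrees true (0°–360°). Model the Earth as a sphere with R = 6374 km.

113.6°

Δψ = ln[tan(π/4+φ₂/2)/tan(π/4+φ₁/2)] = -0.7617
Δλ = +1.7439 rad (taken the short way round)
course = atan2(Δλ, Δψ) = 113.59°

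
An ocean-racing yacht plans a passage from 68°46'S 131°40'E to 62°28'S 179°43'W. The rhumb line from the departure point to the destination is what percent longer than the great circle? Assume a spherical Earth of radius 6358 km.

2.6%

Great circle: σ = 0.3562 rad → d_gc = Rσ = 2264.8 km
Rhumb: Δφ = +0.1100, Δλ = +0.8485, Δψ = +0.2678, q = Δφ/Δψ = 0.4106 → d_rh = R√(Δφ²+q²Δλ²) = 2322.8 km
Excess = (2322.8 − 2264.8) / 2264.8 = 58.0 / 2264.8 = 2.56% ≈ 2.6%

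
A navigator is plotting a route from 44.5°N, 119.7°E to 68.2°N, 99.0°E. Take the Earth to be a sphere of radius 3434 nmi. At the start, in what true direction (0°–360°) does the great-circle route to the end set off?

θ = atan2( sin Δλ·cos φ₂ ,  cos φ₁ sin φ₂ − sin φ₁ cos φ₂ cos Δλ )
  = atan2(-0.1313, +0.4188) = 342.59°

342.6°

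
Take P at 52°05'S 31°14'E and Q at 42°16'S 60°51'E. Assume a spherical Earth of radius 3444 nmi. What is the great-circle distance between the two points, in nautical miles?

cos σ = sin φ₁ sin φ₂ + cos φ₁ cos φ₂ cos Δλ
      = sin(-52.08°)sin(-42.27°) + cos(-52.08°)cos(-42.27°)cos(29.62°) = 0.9259
σ = 22.189° → d = Rσ = 3444·0.38727 = 1334 nmi

1334 nmi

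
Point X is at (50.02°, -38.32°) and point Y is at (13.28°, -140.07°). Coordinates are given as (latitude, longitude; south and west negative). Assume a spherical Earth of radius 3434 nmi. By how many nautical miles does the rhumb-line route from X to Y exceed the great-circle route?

Great circle: cos σ = sin φ₁ sin φ₂ + cos φ₁ cos φ₂ cos Δλ,  σ = 1.5221 rad → d_gc = 5226.90 nmi
Rhumb line: Δψ = -0.7773, q = Δφ/Δψ = 0.8249, d_rh = R√(Δφ²+q²Δλ²) = 5491.38 nmi
Excess = 5491.38 − 5226.90 = 264.48 ≈ 264 nmi

264 nmi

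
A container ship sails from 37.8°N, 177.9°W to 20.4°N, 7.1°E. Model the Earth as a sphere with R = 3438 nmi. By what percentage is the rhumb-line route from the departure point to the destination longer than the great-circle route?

25.8%

Great circle: σ = 2.1225 rad → d_gc = Rσ = 7297.1 nmi
Rhumb: Δφ = -0.3037, Δλ = -3.0543, Δψ = -0.3497, q = Δφ/Δψ = 0.8683 → d_rh = R√(Δφ²+q²Δλ²) = 9177.5 nmi
Excess = (9177.5 − 7297.1) / 7297.1 = 1880.4 / 7297.1 = 25.77% ≈ 25.8%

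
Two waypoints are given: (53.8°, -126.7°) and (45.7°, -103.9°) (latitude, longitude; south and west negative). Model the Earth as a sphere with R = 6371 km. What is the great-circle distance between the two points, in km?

1858 km

cos σ = sin φ₁ sin φ₂ + cos φ₁ cos φ₂ cos Δλ
      = sin(53.80°)sin(45.70°) + cos(53.80°)cos(45.70°)cos(22.80°) = 0.9578
σ = 16.706° → d = Rσ = 6371·0.29157 = 1858 km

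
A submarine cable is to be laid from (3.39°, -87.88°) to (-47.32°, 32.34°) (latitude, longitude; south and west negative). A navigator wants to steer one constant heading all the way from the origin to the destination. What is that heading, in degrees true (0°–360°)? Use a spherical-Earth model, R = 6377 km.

115.5°

Meridional parts: M(φ₁)=+0.0592, M(φ₂)=-0.9398 → ΔM = -0.9990;  Δλ = +2.0982 rad
tan C = Δλ / ΔM = -2.1002 → C = 115.46°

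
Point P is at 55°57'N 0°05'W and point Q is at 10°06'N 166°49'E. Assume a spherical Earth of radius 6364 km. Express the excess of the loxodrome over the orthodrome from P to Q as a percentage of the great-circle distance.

24.2%

Great circle: σ = 1.9732 rad → d_gc = Rσ = 12557.2 km
Rhumb: Δφ = -0.8002, Δλ = +2.9130, Δψ = -1.0063, q = Δφ/Δψ = 0.7952 → d_rh = R√(Δφ²+q²Δλ²) = 15596.9 km
Excess = (15596.9 − 12557.2) / 12557.2 = 3039.7 / 12557.2 = 24.21% ≈ 24.2%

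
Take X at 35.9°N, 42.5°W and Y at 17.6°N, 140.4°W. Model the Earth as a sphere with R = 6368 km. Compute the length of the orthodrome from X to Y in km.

Haversine: a = sin²(Δφ/2)+cos φ₁ cos φ₂ sin²(Δλ/2) = 0.46441;  σ = 2·atan2(√a,√(1−a))
σ = 85.918° → d = Rσ = 6368·1.49956 = 9549 km

9549 km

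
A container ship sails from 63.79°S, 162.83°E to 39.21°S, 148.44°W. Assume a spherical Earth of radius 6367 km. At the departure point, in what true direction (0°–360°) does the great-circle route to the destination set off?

θ = atan2( sin Δλ·cos φ₂ ,  cos φ₁ sin φ₂ − sin φ₁ cos φ₂ cos Δλ )
  = atan2(+0.5824, +0.1793) = 72.88°

72.9°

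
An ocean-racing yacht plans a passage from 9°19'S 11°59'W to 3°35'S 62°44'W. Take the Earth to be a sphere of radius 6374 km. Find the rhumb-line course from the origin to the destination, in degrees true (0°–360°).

Meridional parts: M(φ₁)=-0.1633, M(φ₂)=-0.0626 → ΔM = +0.1007;  Δλ = -0.8858 rad
tan C = Δλ / ΔM = -8.7920 → C = 276.49°

276.5°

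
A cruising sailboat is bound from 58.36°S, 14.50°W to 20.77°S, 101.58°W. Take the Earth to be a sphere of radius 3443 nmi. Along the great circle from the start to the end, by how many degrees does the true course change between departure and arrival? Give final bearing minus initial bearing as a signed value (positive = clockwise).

+65.2°

At departure: θ₁ = atan2(sin Δλ cos φ₂, cos φ₁ sin φ₂ − sin φ₁ cos φ₂ cos Δλ) = 261.15°
At arrival: θ₂ = atan2(sin Δλ cos φ₁, −cos φ₂ sin φ₁ + sin φ₂ cos φ₁ cos Δλ) = 326.33°
Δθ = θ₂ − θ₁ = +65.2°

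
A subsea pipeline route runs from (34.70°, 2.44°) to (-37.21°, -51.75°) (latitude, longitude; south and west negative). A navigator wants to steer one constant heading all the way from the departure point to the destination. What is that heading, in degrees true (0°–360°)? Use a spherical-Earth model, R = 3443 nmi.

Meridional parts: M(φ₁)=+0.6465, M(φ₂)=-0.7006 → ΔM = -1.3470;  Δλ = -0.9458 rad
tan C = Δλ / ΔM = +0.7021 → C = 215.07°

215.1°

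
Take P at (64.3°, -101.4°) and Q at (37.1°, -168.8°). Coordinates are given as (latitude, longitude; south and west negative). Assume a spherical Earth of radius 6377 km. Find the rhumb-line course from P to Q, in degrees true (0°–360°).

236.5°

Δψ = ln[tan(π/4+φ₂/2)/tan(π/4+φ₁/2)] = -0.7797
Δλ = -1.1764 rad (taken the short way round)
course = atan2(Δλ, Δψ) = 236.46°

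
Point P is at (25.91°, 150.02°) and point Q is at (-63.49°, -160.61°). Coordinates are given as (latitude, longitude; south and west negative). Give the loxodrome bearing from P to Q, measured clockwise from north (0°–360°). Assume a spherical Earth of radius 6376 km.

155.8°

Meridional parts: M(φ₁)=+0.4685, M(φ₂)=-1.4458 → ΔM = -1.9143;  Δλ = +0.8617 rad
tan C = Δλ / ΔM = -0.4501 → C = 155.77°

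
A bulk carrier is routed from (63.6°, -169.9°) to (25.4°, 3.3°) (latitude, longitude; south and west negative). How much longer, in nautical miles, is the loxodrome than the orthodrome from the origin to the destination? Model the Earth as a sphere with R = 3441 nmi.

Great circle: cos σ = sin φ₁ sin φ₂ + cos φ₁ cos φ₂ cos Δλ,  σ = 1.5854 rad → d_gc = 5455.4 nmi
Rhumb line: Δψ = -0.9915, q = Δφ/Δψ = 0.6724, d_rh = R√(Δφ²+q²Δλ²) = 7361.1 nmi
Excess = 7361.1 − 5455.4 = 1905.7 ≈ 1906 nmi

1906 nmi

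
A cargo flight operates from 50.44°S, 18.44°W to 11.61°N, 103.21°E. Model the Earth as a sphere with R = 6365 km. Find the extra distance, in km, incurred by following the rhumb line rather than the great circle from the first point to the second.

576 km

Great circle: cos σ = sin φ₁ sin φ₂ + cos φ₁ cos φ₂ cos Δλ,  σ = 2.0743 rad → d_gc = 13203.0 km
Rhumb line: Δψ = +1.2267, q = Δφ/Δψ = 0.8828, d_rh = R√(Δφ²+q²Δλ²) = 13778.8 km
Excess = 13778.8 − 13203.0 = 575.8 ≈ 576 km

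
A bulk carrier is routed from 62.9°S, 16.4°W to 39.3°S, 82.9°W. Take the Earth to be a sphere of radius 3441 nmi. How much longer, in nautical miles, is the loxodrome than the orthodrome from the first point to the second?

101 nmi

Great circle: cos σ = sin φ₁ sin φ₂ + cos φ₁ cos φ₂ cos Δλ,  σ = 0.7892 rad → d_gc = 2715.7 nmi
Rhumb line: Δψ = +0.6759, q = Δφ/Δψ = 0.6094, d_rh = R√(Δφ²+q²Δλ²) = 2816.4 nmi
Excess = 2816.4 − 2715.7 = 100.7 ≈ 101 nmi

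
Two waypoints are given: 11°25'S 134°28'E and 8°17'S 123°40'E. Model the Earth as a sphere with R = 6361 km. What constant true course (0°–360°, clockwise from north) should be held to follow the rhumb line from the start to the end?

Meridional parts: M(φ₁)=-0.2006, M(φ₂)=-0.1451 → ΔM = +0.0555;  Δλ = -0.1885 rad
tan C = Δλ / ΔM = -3.3956 → C = 286.41°

286.4°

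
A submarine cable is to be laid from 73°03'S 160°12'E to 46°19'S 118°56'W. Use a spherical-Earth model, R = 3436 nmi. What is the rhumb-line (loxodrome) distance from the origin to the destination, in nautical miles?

2793 nmi

Δψ = ln[tan(π/4+φ₂/2)/tan(π/4+φ₁/2)] = +0.9895;  Δφ = +0.4666 rad,  Δλ = +1.4114 rad
q = Δφ/Δψ = 0.4715
d = R·√(Δφ² + q²Δλ²) = 3436·0.81277 = 2793 nmi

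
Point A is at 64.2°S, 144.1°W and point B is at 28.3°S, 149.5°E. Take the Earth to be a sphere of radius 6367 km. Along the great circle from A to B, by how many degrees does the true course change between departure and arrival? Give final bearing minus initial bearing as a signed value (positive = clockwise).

+52.8°

Initial bearing θ₁ = atan2(sin Δλ cos φ₂, cos φ₁ sin φ₂ − sin φ₁ cos φ₂ cos Δλ) = 277.83°
Final bearing θ₂ = (initial bearing from the destination back to the start) + 180° = 330.68°
Δθ = θ₂ − θ₁ = +52.8°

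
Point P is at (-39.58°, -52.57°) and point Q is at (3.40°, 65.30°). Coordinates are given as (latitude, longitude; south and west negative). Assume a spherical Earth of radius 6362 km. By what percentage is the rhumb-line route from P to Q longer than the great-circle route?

3.1%

Great circle: σ = 1.9795 rad → d_gc = Rσ = 12593.8 km
Rhumb: Δφ = +0.7501, Δλ = +2.0572, Δψ = +0.8127, q = Δφ/Δψ = 0.9230 → d_rh = R√(Δφ²+q²Δλ²) = 12988.5 km
Excess = (12988.5 − 12593.8) / 12593.8 = 394.7 / 12593.8 = 3.13% ≈ 3.1%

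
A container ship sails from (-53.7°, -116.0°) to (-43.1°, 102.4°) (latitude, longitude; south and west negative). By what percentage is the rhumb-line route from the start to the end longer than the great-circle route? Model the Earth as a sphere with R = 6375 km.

Great circle: σ = 1.3573 rad → d_gc = Rσ = 8652.6 km
Rhumb: Δφ = +0.1850, Δλ = -2.4714, Δψ = +0.2801, q = Δφ/Δψ = 0.6606 → d_rh = R√(Δφ²+q²Δλ²) = 10473.8 km
Excess = (10473.8 − 8652.6) / 8652.6 = 1821.2 / 8652.6 = 21.048% ≈ 21.0%

21.0%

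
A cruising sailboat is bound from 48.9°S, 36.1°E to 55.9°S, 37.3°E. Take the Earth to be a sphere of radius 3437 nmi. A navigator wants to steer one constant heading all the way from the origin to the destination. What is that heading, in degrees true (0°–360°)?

174.0°

Δψ = ln[tan(π/4+φ₂/2)/tan(π/4+φ₁/2)] = -0.2008
Δλ = +0.0209 rad (taken the short way round)
course = atan2(Δλ, Δψ) = 174.04°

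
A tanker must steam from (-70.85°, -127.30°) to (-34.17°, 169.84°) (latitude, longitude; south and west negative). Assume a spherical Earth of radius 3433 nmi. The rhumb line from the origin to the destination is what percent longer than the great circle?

3.4%

Great circle: σ = 0.8574 rad → d_gc = Rσ = 2943.6 nmi
Rhumb: Δφ = +0.6402, Δλ = -1.0971, Δψ = +1.1445, q = Δφ/Δψ = 0.5594 → d_rh = R√(Δφ²+q²Δλ²) = 3044.5 nmi
Excess = (3044.5 − 2943.6) / 2943.6 = 100.9 / 2943.6 = 3.43% ≈ 3.4%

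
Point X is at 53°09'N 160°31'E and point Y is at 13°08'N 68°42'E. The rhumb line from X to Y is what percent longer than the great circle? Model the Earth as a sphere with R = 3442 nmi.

4.2%

Great circle: σ = 1.4068 rad → d_gc = Rσ = 4842.0 nmi
Rhumb: Δφ = -0.6984, Δλ = -1.6025, Δψ = -0.8679, q = Δφ/Δψ = 0.8047 → d_rh = R√(Δφ²+q²Δλ²) = 5047.7 nmi
Excess = (5047.7 − 4842.0) / 4842.0 = 205.7 / 4842.0 = 4.248% ≈ 4.2%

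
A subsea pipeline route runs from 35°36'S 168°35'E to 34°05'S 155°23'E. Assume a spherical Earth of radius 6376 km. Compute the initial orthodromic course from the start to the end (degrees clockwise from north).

N = sin Δλ·cos φ₂ = -0.1891;  D = cos φ₁ sin φ₂ − sin φ₁ cos φ₂ cos Δλ = +0.0137
initial course = atan2(N, D) = 274.15°

274.2°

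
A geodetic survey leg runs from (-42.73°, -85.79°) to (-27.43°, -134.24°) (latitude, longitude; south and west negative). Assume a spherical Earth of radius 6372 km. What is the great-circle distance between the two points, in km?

4653 km

Haversine: a = sin²(Δφ/2)+cos φ₁ cos φ₂ sin²(Δλ/2) = 0.12749;  σ = 2·atan2(√a,√(1−a))
σ = 41.839° → d = Rσ = 6372·0.73023 = 4653 km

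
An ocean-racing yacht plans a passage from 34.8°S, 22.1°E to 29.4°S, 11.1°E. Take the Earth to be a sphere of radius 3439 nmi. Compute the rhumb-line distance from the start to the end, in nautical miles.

646 nmi

Δψ = ln[tan(π/4+φ₂/2)/tan(π/4+φ₁/2)] = +0.1113;  Δφ = +0.0942 rad,  Δλ = -0.1920 rad
q = Δφ/Δψ = 0.8466
d = R·√(Δφ² + q²Δλ²) = 3439·0.18788 = 646 nmi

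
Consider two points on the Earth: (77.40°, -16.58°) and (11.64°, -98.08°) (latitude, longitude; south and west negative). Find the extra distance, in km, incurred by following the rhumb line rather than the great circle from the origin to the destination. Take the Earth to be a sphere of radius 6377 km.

Great circle: cos σ = sin φ₁ sin φ₂ + cos φ₁ cos φ₂ cos Δλ,  σ = 1.3403 rad → d_gc = 8546.9 km
Rhumb line: Δψ = -1.9991, q = Δφ/Δψ = 0.5741, d_rh = R√(Δφ²+q²Δλ²) = 8982.8 km
Excess = 8982.8 − 8546.9 = 435.9 ≈ 436 km

436 km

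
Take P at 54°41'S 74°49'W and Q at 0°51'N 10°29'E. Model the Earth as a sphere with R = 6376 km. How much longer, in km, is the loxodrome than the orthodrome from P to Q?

267 km

Great circle: cos σ = sin φ₁ sin φ₂ + cos φ₁ cos φ₂ cos Δλ,  σ = 1.5355 rad → d_gc = 9790.5 km
Rhumb line: Δψ = +1.1595, q = Δφ/Δψ = 0.8359, d_rh = R√(Δφ²+q²Δλ²) = 10057.6 km
Excess = 10057.6 − 9790.5 = 267.1 ≈ 267 km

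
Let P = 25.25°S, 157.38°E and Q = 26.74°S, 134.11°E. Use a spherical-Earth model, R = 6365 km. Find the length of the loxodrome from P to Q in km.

Δψ = ln[tan(π/4+φ₂/2)/tan(π/4+φ₁/2)] = -0.0289;  Δφ = -0.0260 rad,  Δλ = -0.4061 rad
q = Δφ/Δψ = 0.8988
d = R·√(Δφ² + q²Δλ²) = 6365·0.36596 = 2329 km

2329 km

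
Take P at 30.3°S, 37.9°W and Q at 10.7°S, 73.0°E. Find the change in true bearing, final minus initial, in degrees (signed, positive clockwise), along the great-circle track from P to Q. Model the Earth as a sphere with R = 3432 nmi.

-54.6°

At departure: θ₁ = atan2(sin Δλ cos φ₂, cos φ₁ sin φ₂ − sin φ₁ cos φ₂ cos Δλ) = 110.17°
At arrival: θ₂ = atan2(sin Δλ cos φ₁, −cos φ₂ sin φ₁ + sin φ₂ cos φ₁ cos Δλ) = 55.57°
Δθ = θ₂ − θ₁ = -54.6°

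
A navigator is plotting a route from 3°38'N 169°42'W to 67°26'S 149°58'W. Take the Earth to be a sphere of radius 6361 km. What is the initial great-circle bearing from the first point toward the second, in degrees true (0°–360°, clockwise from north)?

172.2°

θ = atan2( sin Δλ·cos φ₂ ,  cos φ₁ sin φ₂ − sin φ₁ cos φ₂ cos Δλ )
  = atan2(+0.1296, -0.9445) = 172.19°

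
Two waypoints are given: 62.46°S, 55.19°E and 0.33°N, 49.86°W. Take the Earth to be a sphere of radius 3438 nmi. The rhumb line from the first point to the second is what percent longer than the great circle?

5.9%

Great circle: σ = 1.6963 rad → d_gc = Rσ = 5831.8 nmi
Rhumb: Δφ = +1.0959, Δλ = -1.8335, Δψ = +1.4120, q = Δφ/Δψ = 0.7761 → d_rh = R√(Δφ²+q²Δλ²) = 6175.0 nmi
Excess = (6175.0 − 5831.8) / 5831.8 = 343.2 / 5831.8 = 5.88% ≈ 5.9%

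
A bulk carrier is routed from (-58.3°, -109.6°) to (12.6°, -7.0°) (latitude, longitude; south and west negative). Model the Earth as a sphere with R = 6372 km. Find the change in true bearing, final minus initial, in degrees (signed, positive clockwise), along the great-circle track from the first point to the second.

At departure: θ₁ = atan2(sin Δλ cos φ₂, cos φ₁ sin φ₂ − sin φ₁ cos φ₂ cos Δλ) = 93.99°
At arrival: θ₂ = atan2(sin Δλ cos φ₁, −cos φ₂ sin φ₁ + sin φ₂ cos φ₁ cos Δλ) = 32.49°
Δθ = θ₂ − θ₁ = -61.5°

-61.5°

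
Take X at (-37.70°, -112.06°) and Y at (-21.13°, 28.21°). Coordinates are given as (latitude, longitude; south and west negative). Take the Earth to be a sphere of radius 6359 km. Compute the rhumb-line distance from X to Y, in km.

13608 km

Rhumb course C = atan2(Δλ, Δψ) with Δψ = ln[tan(π/4+φ₂/2)/tan(π/4+φ₁/2)] = +0.3339, Δλ = +2.4482 → C = 82.23°
d = R·|Δφ| / |cos C| = 6359·0.28920 / 0.13514 = 13608 km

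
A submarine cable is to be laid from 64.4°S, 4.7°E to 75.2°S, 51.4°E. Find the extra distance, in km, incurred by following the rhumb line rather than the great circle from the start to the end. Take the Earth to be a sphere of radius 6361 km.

Great circle: cos σ = sin φ₁ sin φ₂ + cos φ₁ cos φ₂ cos Δλ,  σ = 0.3251 rad → d_gc = 2068.1 km
Rhumb line: Δψ = -0.5592, q = Δφ/Δψ = 0.3371, d_rh = R√(Δφ²+q²Δλ²) = 2119.4 km
Excess = 2119.4 − 2068.1 = 51.3 ≈ 51 km

51 km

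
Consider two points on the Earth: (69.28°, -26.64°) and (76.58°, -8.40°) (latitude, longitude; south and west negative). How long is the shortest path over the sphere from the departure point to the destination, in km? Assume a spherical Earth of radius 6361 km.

cos σ = sin φ₁ sin φ₂ + cos φ₁ cos φ₂ cos Δλ
      = sin(69.28°)sin(76.58°) + cos(69.28°)cos(76.58°)cos(18.24°) = 0.9878
σ = 8.971° → d = Rσ = 6361·0.15657 = 996 km

996 km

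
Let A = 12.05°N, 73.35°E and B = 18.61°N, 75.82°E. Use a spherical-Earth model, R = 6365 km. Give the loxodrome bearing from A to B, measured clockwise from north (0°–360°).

Meridional parts: M(φ₁)=+0.2119, M(φ₂)=+0.3307 → ΔM = +0.1188;  Δλ = +0.0431 rad
tan C = Δλ / ΔM = +0.3629 → C = 19.95°

19.9°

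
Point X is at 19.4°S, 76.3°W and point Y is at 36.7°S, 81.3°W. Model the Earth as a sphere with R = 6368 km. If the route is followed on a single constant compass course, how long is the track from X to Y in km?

1984 km

Rhumb course C = atan2(Δλ, Δψ) with Δψ = ln[tan(π/4+φ₂/2)/tan(π/4+φ₁/2)] = -0.3442, Δλ = -0.0873 → C = 194.23°
d = R·|Δφ| / |cos C| = 6368·0.30194 / 0.96933 = 1984 km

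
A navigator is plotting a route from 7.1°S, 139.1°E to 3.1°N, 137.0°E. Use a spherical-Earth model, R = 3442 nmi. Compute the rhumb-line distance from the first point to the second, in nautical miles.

626 nmi

Δψ = ln[tan(π/4+φ₂/2)/tan(π/4+φ₁/2)] = +0.1784;  Δφ = +0.1780 rad,  Δλ = -0.0367 rad
q = Δφ/Δψ = 0.9981
d = R·√(Δφ² + q²Δλ²) = 3442·0.18174 = 626 nmi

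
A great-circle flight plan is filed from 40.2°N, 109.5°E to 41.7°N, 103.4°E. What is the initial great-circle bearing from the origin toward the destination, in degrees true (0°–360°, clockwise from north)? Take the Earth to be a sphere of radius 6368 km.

290.0°

N = sin Δλ·cos φ₂ = -0.0793;  D = cos φ₁ sin φ₂ − sin φ₁ cos φ₂ cos Δλ = +0.0289
initial course = atan2(N, D) = 290.02°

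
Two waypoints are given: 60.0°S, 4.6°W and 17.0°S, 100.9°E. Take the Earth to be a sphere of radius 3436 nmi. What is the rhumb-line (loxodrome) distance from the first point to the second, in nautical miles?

5338 nmi

Δψ = ln[tan(π/4+φ₂/2)/tan(π/4+φ₁/2)] = +1.0158;  Δφ = +0.7505 rad,  Δλ = +1.8413 rad
q = Δφ/Δψ = 0.7388
d = R·√(Δφ² + q²Δλ²) = 3436·1.55368 = 5338 nmi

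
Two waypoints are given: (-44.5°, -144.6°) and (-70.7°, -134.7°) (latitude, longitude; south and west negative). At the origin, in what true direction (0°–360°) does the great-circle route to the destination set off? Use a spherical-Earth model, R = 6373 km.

N = sin Δλ·cos φ₂ = +0.0568;  D = cos φ₁ sin φ₂ − sin φ₁ cos φ₂ cos Δλ = -0.4450
initial course = atan2(N, D) = 172.72°

172.7°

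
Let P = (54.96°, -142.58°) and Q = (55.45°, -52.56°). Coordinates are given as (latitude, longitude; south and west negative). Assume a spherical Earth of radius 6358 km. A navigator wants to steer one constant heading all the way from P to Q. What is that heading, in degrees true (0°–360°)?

89.5°

Δψ = ln[tan(π/4+φ₂/2)/tan(π/4+φ₁/2)] = +0.0150
Δλ = +1.5711 rad (taken the short way round)
course = atan2(Δλ, Δψ) = 89.45°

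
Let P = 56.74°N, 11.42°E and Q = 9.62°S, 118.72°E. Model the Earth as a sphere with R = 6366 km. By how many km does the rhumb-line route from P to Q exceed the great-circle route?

Great circle: cos σ = sin φ₁ sin φ₂ + cos φ₁ cos φ₂ cos Δλ,  σ = 1.8761 rad → d_gc = 11942.9 km
Rhumb line: Δψ = -1.3771, q = Δφ/Δψ = 0.8411, d_rh = R√(Δφ²+q²Δλ²) = 12446.0 km
Excess = 12446.0 − 11942.9 = 503.1 ≈ 503 km

503 km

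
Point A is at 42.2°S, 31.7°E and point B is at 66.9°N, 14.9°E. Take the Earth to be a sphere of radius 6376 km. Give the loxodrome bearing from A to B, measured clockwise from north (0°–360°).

Δψ = ln[tan(π/4+φ₂/2)/tan(π/4+φ₁/2)] = +2.4017
Δλ = -0.2932 rad (taken the short way round)
course = atan2(Δλ, Δψ) = 353.04°

353.0°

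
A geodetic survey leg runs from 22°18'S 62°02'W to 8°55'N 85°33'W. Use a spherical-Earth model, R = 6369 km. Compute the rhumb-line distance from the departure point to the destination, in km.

Rhumb course C = atan2(Δλ, Δψ) with Δψ = ln[tan(π/4+φ₂/2)/tan(π/4+φ₁/2)] = +0.5557, Δλ = -0.4104 → C = 323.55°
d = R·|Δφ| / |cos C| = 6369·0.54483 / 0.80437 = 4314 km

4314 km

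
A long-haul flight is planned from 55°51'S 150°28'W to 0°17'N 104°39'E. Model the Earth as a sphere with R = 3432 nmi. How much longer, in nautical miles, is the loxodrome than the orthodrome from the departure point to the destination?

284 nmi

Great circle: cos σ = sin φ₁ sin φ₂ + cos φ₁ cos φ₂ cos Δλ,  σ = 1.7196 rad → d_gc = 5901.744 nmi
Rhumb line: Δψ = +1.1853, q = Δφ/Δψ = 0.8265, d_rh = R√(Δφ²+q²Δλ²) = 6186.241 nmi
Excess = 6186.241 − 5901.744 = 284.497 ≈ 284 nmi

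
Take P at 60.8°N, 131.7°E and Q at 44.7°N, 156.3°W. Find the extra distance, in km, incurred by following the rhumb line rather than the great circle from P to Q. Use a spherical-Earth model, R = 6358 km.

222 km

Great circle: cos σ = sin φ₁ sin φ₂ + cos φ₁ cos φ₂ cos Δλ,  σ = 0.7653 rad → d_gc = 4865.8 km
Rhumb line: Δψ = -0.4712, q = Δφ/Δψ = 0.5963, d_rh = R√(Δφ²+q²Δλ²) = 5088.2 km
Excess = 5088.2 − 4865.8 = 222.4 ≈ 222 km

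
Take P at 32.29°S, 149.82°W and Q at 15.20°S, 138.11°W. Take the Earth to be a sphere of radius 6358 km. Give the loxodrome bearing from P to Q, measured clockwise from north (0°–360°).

Δψ = ln[tan(π/4+φ₂/2)/tan(π/4+φ₁/2)] = +0.3276
Δλ = +0.2044 rad (taken the short way round)
course = atan2(Δλ, Δψ) = 31.96°

32.0°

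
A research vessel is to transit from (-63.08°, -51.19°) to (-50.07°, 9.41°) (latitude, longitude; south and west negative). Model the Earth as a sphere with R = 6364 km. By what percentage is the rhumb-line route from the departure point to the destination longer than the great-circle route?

Great circle: σ = 0.5981 rad → d_gc = Rσ = 3806.5 km
Rhumb: Δφ = +0.2271, Δλ = +1.0577, Δψ = +0.4173, q = Δφ/Δψ = 0.5442 → d_rh = R√(Δφ²+q²Δλ²) = 3937.5 km
Excess = (3937.5 − 3806.5) / 3806.5 = 131.0 / 3806.5 = 3.44% ≈ 3.4%

3.4%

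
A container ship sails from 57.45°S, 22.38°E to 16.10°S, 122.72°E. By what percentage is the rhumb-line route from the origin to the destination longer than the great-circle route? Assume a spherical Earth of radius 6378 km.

Great circle: σ = 1.4294 rad → d_gc = Rσ = 9116.4 km
Rhumb: Δφ = +0.7217, Δλ = +1.7513, Δψ = +0.9464, q = Δφ/Δψ = 0.7626 → d_rh = R√(Δφ²+q²Δλ²) = 9681.6 km
Excess = (9681.6 − 9116.4) / 9116.4 = 565.2 / 9116.4 = 6.20% ≈ 6.2%

6.2%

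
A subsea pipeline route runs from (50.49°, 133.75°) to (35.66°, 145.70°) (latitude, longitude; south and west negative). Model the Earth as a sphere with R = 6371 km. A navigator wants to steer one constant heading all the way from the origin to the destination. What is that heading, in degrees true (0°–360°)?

149.7°

Δψ = ln[tan(π/4+φ₂/2)/tan(π/4+φ₁/2)] = -0.3571
Δλ = +0.2086 rad (taken the short way round)
course = atan2(Δλ, Δψ) = 149.71°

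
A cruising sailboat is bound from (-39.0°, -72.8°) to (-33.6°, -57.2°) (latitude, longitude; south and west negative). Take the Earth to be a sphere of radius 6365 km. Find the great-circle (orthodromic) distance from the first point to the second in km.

cos σ = sin φ₁ sin φ₂ + cos φ₁ cos φ₂ cos Δλ
      = sin(-39.00°)sin(-33.60°) + cos(-39.00°)cos(-33.60°)cos(15.60°) = 0.9717
σ = 13.659° → d = Rσ = 6365·0.23840 = 1517 km

1517 km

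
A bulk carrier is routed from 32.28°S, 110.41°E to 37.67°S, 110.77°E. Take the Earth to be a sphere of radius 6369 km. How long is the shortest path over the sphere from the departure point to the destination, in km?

600 km

cos σ = sin φ₁ sin φ₂ + cos φ₁ cos φ₂ cos Δλ
      = sin(-32.28°)sin(-37.67°) + cos(-32.28°)cos(-37.67°)cos(0.36°) = 0.9956
σ = 5.398° → d = Rσ = 6369·0.09421 = 600 km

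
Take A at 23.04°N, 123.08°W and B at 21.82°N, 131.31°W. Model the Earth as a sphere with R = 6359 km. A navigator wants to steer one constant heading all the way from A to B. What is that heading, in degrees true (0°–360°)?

260.9°

Δψ = ln[tan(π/4+φ₂/2)/tan(π/4+φ₁/2)] = -0.0230
Δλ = -0.1436 rad (taken the short way round)
course = atan2(Δλ, Δψ) = 260.89°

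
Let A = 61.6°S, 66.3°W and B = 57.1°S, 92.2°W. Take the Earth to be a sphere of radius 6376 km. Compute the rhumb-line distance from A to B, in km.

1550 km

Rhumb course C = atan2(Δλ, Δψ) with Δψ = ln[tan(π/4+φ₂/2)/tan(π/4+φ₁/2)] = +0.1543, Δλ = -0.4520 → C = 288.85°
d = R·|Δφ| / |cos C| = 6376·0.07854 / 0.32309 = 1550 km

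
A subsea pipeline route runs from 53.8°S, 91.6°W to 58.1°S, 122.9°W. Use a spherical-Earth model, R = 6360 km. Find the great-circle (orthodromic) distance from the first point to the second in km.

cos σ = sin φ₁ sin φ₂ + cos φ₁ cos φ₂ cos Δλ
      = sin(-53.80°)sin(-58.10°) + cos(-53.80°)cos(-58.10°)cos(-31.30°) = 0.9518
σ = 17.869° → d = Rσ = 6360·0.31187 = 1983 km

1983 km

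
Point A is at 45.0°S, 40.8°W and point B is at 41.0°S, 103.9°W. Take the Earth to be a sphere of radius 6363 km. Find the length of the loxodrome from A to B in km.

5141 km

Δψ = ln[tan(π/4+φ₂/2)/tan(π/4+φ₁/2)] = +0.0955;  Δφ = +0.0698 rad,  Δλ = -1.1013 rad
q = Δφ/Δψ = 0.7309
d = R·√(Δφ² + q²Δλ²) = 6363·0.80802 = 5141 km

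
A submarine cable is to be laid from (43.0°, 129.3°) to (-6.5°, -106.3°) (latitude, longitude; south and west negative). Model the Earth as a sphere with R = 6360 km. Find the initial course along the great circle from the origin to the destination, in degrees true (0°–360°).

N = sin Δλ·cos φ₂ = +0.8198;  D = cos φ₁ sin φ₂ − sin φ₁ cos φ₂ cos Δλ = +0.3000
initial course = atan2(N, D) = 69.90°

69.9°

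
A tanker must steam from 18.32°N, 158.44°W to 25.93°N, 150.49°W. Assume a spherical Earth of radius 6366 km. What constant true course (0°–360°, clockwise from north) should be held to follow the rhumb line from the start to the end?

44.0°

Δψ = ln[tan(π/4+φ₂/2)/tan(π/4+φ₁/2)] = +0.1435
Δλ = +0.1388 rad (taken the short way round)
course = atan2(Δλ, Δψ) = 44.03°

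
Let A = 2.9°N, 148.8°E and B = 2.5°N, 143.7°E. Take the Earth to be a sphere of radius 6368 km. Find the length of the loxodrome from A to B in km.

568 km

Δψ = ln[tan(π/4+φ₂/2)/tan(π/4+φ₁/2)] = -0.0070;  Δφ = -0.0070 rad,  Δλ = -0.0890 rad
q = Δφ/Δψ = 0.9989
d = R·√(Δφ² + q²Δλ²) = 6368·0.08919 = 568 km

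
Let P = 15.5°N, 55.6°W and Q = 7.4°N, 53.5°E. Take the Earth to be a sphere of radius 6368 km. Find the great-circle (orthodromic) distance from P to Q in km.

11799 km

cos σ = sin φ₁ sin φ₂ + cos φ₁ cos φ₂ cos Δλ
      = sin(15.50°)sin(7.40°) + cos(15.50°)cos(7.40°)cos(109.10°) = -0.2783
σ = 106.157° → d = Rσ = 6368·1.85279 = 11799 km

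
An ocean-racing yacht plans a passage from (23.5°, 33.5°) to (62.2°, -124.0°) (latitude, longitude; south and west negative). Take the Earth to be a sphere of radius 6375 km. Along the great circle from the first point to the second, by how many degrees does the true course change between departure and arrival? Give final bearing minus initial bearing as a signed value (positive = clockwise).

-149.1°

Initial bearing θ₁ = atan2(sin Δλ cos φ₂, cos φ₁ sin φ₂ − sin φ₁ cos φ₂ cos Δλ) = 349.71°
Final bearing θ₂ = (initial bearing from the destination back to the start) + 180° = 200.56°
Δθ = θ₂ − θ₁ = -149.1°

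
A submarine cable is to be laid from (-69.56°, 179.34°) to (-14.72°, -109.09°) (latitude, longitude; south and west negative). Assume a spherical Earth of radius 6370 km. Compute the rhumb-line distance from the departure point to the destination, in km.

Δψ = ln[tan(π/4+φ₂/2)/tan(π/4+φ₁/2)] = +1.4534;  Δφ = +0.9571 rad,  Δλ = +1.2491 rad
q = Δφ/Δψ = 0.6585
d = R·√(Δφ² + q²Δλ²) = 6370·1.26206 = 8039 km

8039 km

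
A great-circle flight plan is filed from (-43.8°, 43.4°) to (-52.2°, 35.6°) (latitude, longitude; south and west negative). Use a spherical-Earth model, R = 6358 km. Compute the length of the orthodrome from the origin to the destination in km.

cos σ = sin φ₁ sin φ₂ + cos φ₁ cos φ₂ cos Δλ
      = sin(-43.80°)sin(-52.20°) + cos(-43.80°)cos(-52.20°)cos(-7.80°) = 0.9852
σ = 9.877° → d = Rσ = 6358·0.17238 = 1096 km

1096 km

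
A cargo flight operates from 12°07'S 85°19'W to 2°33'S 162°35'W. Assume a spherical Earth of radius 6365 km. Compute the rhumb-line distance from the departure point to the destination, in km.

8569 km

Rhumb course C = atan2(Δλ, Δψ) with Δψ = ln[tan(π/4+φ₂/2)/tan(π/4+φ₁/2)] = +0.1685, Δλ = -1.3486 → C = 277.12°
d = R·|Δφ| / |cos C| = 6365·0.16697 / 0.12402 = 8569 km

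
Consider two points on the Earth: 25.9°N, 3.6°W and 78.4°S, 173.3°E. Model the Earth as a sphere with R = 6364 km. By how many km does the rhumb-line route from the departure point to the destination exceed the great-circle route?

Great circle: cos σ = sin φ₁ sin φ₂ + cos φ₁ cos φ₂ cos Δλ,  σ = 2.2250 rad → d_gc = 14159.7 km
Rhumb line: Δψ = -2.7552, q = Δφ/Δψ = 0.6607, d_rh = R√(Δφ²+q²Δλ²) = 17399.5 km
Excess = 17399.5 − 14159.7 = 3239.8 ≈ 3240 km

3240 km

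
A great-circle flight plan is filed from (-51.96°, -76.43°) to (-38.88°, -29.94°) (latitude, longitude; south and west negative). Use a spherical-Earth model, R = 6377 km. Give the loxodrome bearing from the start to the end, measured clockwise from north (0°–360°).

68.0°

Δψ = ln[tan(π/4+φ₂/2)/tan(π/4+φ₁/2)] = +0.3274
Δλ = +0.8114 rad (taken the short way round)
course = atan2(Δλ, Δψ) = 68.02°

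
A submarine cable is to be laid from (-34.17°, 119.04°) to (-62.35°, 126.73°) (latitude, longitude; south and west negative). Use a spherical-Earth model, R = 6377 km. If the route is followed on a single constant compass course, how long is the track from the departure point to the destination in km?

3184 km

Rhumb course C = atan2(Δλ, Δψ) with Δψ = ln[tan(π/4+φ₂/2)/tan(π/4+φ₁/2)] = -0.7668, Δλ = +0.1342 → C = 170.07°
d = R·|Δφ| / |cos C| = 6377·0.49183 / 0.98503 = 3184 km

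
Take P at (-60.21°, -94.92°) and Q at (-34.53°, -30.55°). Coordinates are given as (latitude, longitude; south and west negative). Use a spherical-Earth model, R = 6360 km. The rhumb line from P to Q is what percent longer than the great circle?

Great circle: σ = 0.8380 rad → d_gc = Rσ = 5329.5 km
Rhumb: Δφ = +0.4482, Δλ = +1.1235, Δψ = +0.6815, q = Δφ/Δψ = 0.6577 → d_rh = R√(Δφ²+q²Δλ²) = 5496.4 km
Excess = (5496.4 − 5329.5) / 5329.5 = 166.9 / 5329.5 = 3.13% ≈ 3.1%

3.1%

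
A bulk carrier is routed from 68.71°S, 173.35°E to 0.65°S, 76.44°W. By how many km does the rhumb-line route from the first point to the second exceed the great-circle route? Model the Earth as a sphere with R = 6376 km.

842 km

Great circle: cos σ = sin φ₁ sin φ₂ + cos φ₁ cos φ₂ cos Δλ,  σ = 1.6859 rad → d_gc = 10749.3 km
Rhumb line: Δψ = +1.6602, q = Δφ/Δψ = 0.7155, d_rh = R√(Δφ²+q²Δλ²) = 11591.7 km
Excess = 11591.7 − 10749.3 = 842.4 ≈ 842 km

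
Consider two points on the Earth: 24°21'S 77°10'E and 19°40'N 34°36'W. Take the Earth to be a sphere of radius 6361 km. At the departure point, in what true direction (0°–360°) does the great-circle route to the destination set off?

280.5°

N = sin Δλ·cos φ₂ = -0.8745;  D = cos φ₁ sin φ₂ − sin φ₁ cos φ₂ cos Δλ = +0.1626
initial course = atan2(N, D) = 280.53°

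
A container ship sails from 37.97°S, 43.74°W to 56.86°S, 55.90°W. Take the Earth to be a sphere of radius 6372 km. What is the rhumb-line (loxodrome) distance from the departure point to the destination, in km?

Rhumb course C = atan2(Δλ, Δψ) with Δψ = ln[tan(π/4+φ₂/2)/tan(π/4+φ₁/2)] = -0.4949, Δλ = -0.2122 → C = 203.21°
d = R·|Δφ| / |cos C| = 6372·0.32969 / 0.91905 = 2286 km

2286 km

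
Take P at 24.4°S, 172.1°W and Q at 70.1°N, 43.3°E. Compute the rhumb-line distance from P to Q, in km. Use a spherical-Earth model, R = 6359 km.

Δψ = ln[tan(π/4+φ₂/2)/tan(π/4+φ₁/2)] = +2.1799;  Δφ = +1.6493 rad,  Δλ = -2.5237 rad
q = Δφ/Δψ = 0.7566
d = R·√(Δφ² + q²Δλ²) = 6359·2.52320 = 16045 km

16045 km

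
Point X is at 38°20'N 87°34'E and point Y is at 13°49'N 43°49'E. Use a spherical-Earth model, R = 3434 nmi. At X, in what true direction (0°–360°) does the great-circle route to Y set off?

249.7°

N = sin Δλ·cos φ₂ = -0.6715;  D = cos φ₁ sin φ₂ − sin φ₁ cos φ₂ cos Δλ = -0.2477
initial course = atan2(N, D) = 249.75°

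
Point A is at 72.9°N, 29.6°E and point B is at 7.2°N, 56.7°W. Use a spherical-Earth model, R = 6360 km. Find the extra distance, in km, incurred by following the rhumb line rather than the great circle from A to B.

473 km

Great circle: cos σ = sin φ₁ sin φ₂ + cos φ₁ cos φ₂ cos Δλ,  σ = 1.4317 rad → d_gc = 9105.8 km
Rhumb line: Δψ = -1.7688, q = Δφ/Δψ = 0.6483, d_rh = R√(Δφ²+q²Δλ²) = 9578.7 km
Excess = 9578.7 − 9105.8 = 472.9 ≈ 473 km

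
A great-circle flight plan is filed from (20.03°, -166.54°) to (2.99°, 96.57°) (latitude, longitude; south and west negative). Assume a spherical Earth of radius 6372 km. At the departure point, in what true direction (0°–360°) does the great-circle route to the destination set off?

275.2°

N = sin Δλ·cos φ₂ = -0.9914;  D = cos φ₁ sin φ₂ − sin φ₁ cos φ₂ cos Δλ = +0.0900
initial course = atan2(N, D) = 275.19°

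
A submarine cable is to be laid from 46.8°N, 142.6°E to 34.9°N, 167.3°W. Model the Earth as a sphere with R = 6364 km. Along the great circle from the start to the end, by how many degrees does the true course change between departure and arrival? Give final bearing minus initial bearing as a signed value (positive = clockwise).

+34.2°

At departure: θ₁ = atan2(sin Δλ cos φ₂, cos φ₁ sin φ₂ − sin φ₁ cos φ₂ cos Δλ) = 89.26°
At arrival: θ₂ = atan2(sin Δλ cos φ₁, −cos φ₂ sin φ₁ + sin φ₂ cos φ₁ cos Δλ) = 123.43°
Δθ = θ₂ − θ₁ = +34.2°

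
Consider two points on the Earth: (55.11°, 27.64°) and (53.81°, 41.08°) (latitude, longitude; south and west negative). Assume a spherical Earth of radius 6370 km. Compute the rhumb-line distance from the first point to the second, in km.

880 km

Δψ = ln[tan(π/4+φ₂/2)/tan(π/4+φ₁/2)] = -0.0390;  Δφ = -0.0227 rad,  Δλ = +0.2346 rad
q = Δφ/Δψ = 0.5812
d = R·√(Δφ² + q²Δλ²) = 6370·0.13821 = 880 km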